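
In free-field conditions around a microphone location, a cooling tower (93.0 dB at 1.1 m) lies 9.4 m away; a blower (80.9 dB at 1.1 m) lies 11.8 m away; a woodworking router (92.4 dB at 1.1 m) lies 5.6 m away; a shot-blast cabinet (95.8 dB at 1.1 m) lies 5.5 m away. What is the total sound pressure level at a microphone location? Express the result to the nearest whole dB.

84 dB

Apply inverse-square spreading to bring every level to the receiver, then sum 10^(L/10).
cooling tower: 93.0 − 20·log₁₀(9.4/1.1) = 93.0 − 18.63 = 74.37 dB.
blower: 80.9 − 20·log₁₀(11.8/1.1) = 80.9 − 20.61 = 60.29 dB.
woodworking router: 92.4 − 20·log₁₀(5.6/1.1) = 92.4 − 14.14 = 78.26 dB.
shot-blast cabinet: 95.8 − 20·log₁₀(5.5/1.1) = 95.8 − 13.98 = 81.82 dB.
Σ 10^(L/10) = 2.475e+08 → L_total = 10·log₁₀(2.475e+08) = 83.94 dB.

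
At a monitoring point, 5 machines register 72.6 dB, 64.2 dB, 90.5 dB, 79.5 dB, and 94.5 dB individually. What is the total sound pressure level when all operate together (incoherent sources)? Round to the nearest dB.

96 dB

For uncorrelated sources the intensities add, so convert each level to linear form, sum, and take 10·log₁₀ of the total.
Σ 10^(L/10) = 10^(72.6/10) + 10^(64.2/10) + 10^(90.5/10) + 10^(79.5/10) + 10^(94.5/10) = 4.050e+09.
L_total = 10·log₁₀(4.050e+09) = 96.07 dB.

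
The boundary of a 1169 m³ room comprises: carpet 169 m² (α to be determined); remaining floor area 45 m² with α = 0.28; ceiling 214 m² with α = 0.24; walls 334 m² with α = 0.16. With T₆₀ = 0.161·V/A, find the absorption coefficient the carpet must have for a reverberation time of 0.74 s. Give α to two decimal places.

0.81

Required total absorption A = 0.161·1169/0.74 = 254.34 m².
Absorption from the other surfaces = 45·0.28 + 214·0.24 + 334·0.16 = 117.40 m², so the carpet must supply 136.94 m² over 169 m².
α = 136.94/169 = 0.810.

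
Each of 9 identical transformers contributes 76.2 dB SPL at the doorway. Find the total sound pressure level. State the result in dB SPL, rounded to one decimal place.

L_total = L₁ + 10·log₁₀ N for N identical incoherent sources.
L_total = 76.2 + 10·log₁₀(9) = 76.2 + 9.542 = 85.74 dB SPL.

85.7 dB SPL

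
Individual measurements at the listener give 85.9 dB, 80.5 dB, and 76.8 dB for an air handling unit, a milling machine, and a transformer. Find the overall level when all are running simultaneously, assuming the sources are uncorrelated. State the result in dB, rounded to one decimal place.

87.4 dB

Incoherent sources combine by intensity addition: L_total = 10·log₁₀(Σ 10^(L_i/10)).
Σ 10^(L/10) = 10^(85.9/10) + 10^(80.5/10) + 10^(76.8/10) = 5.491e+08.
L_total = 10·log₁₀(5.491e+08) = 87.40 dB.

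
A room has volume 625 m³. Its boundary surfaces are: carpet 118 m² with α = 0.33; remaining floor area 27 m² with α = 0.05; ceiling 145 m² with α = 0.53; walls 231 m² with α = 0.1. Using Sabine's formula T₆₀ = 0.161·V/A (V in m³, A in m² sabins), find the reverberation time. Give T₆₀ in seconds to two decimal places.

0.72 s

Summing Sᵢαᵢ: 118·0.33 + 27·0.05 + 145·0.53 + 231·0.1 = 140.24 m².
T₆₀ = 0.161 × 625 / 140.24 = 0.718 s.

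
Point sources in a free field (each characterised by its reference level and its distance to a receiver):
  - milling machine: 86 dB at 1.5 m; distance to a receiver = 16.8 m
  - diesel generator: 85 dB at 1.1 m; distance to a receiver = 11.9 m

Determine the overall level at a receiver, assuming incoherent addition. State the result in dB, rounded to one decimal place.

Apply inverse-square spreading to bring every level to the receiver, then sum 10^(L/10).
milling machine: 86 − 20·log₁₀(16.8/1.5) = 86 − 20.98 = 65.02 dB.
diesel generator: 85 − 20·log₁₀(11.9/1.1) = 85 − 20.68 = 64.32 dB.
Σ 10^(L/10) = 5.876e+06 → L_total = 10·log₁₀(5.876e+06) = 67.69 dB.

67.7 dB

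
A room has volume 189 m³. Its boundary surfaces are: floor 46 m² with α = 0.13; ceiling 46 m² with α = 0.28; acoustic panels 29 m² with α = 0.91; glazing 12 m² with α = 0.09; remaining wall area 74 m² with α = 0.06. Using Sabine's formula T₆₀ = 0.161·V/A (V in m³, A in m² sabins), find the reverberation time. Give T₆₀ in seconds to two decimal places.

Summing Sᵢαᵢ: 46·0.13 + 46·0.28 + 29·0.91 + 12·0.09 + 74·0.06 = 50.77 m².
T₆₀ = 0.161·V/A = 0.161·189/50.77 = 0.599 s.

0.60 s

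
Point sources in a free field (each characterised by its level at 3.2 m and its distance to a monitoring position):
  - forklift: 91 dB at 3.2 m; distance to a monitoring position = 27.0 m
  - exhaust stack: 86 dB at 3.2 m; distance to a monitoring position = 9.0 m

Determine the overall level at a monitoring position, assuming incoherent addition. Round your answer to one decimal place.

78.3 dB

Apply inverse-square spreading to bring every level to the receiver, then sum 10^(L/10).
forklift: 91 − 20·log₁₀(27.0/3.2) = 91 − 18.52 = 72.48 dB.
exhaust stack: 86 − 20·log₁₀(9.0/3.2) = 86 − 8.98 = 77.02 dB.
Σ 10^(L/10) = 6.801e+07 → L_total = 10·log₁₀(6.801e+07) = 78.33 dB.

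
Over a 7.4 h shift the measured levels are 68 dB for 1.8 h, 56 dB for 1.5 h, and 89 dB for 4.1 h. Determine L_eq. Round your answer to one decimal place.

The energy average is taken in the linear domain: L_eq = 10·log₁₀[(Σ tᵢ·10^(Lᵢ/10))/T], T = 7.4 h.
Σ tᵢ·10^(Lᵢ/10) = 1.8·10^(68/10) + 1.5·10^(56/10) + 4.1·10^(89/10) = 3.269e+09.
L_eq = 10·log₁₀(3.269e+09/7.4) = 86.45 dB.

86.5 dB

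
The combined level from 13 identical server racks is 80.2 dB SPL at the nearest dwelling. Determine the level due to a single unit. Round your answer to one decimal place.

69.1 dB SPL

Dividing the total intensity by 13 lowers the level by 10·log₁₀ 13 = 11.139 dB: L₁ = 80.2 − 11.139.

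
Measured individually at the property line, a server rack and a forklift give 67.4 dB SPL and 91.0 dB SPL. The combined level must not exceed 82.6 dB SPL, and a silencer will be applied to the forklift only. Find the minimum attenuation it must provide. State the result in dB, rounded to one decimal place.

Fixed contribution from the other source: Σ 10^(L/10) = 10^(67.4/10) = 5.495e+06 (67.40 dB SPL).
To meet 82.6 dB SPL overall, the treated forklift may contribute at most 10^(82.6/10) − 5.495e+06 = 1.765e+08, i.e. 82.47 dB SPL.
Required insertion loss = 91.0 − 82.47 = 8.53 dB.

8.5 dB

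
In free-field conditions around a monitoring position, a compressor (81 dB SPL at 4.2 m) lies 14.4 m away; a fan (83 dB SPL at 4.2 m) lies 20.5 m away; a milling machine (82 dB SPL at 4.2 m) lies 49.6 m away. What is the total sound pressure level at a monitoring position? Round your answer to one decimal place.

First find each source's level at the receiver (point-source: −20·log₁₀(r/r_ref)), then combine on an intensity basis.
compressor: 81 − 20·log₁₀(14.4/4.2) = 81 − 10.70 = 70.30 dB SPL.
fan: 83 − 20·log₁₀(20.5/4.2) = 83 − 13.77 = 69.23 dB SPL.
milling machine: 82 − 20·log₁₀(49.6/4.2) = 82 − 21.44 = 60.56 dB SPL.
Σ 10^(L/10) = 2.022e+07 → L_total = 10·log₁₀(2.022e+07) = 73.06 dB SPL.

73.1 dB SPL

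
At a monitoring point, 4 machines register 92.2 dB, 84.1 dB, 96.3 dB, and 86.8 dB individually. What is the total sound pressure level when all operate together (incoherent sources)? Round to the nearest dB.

Incoherent sources combine by intensity addition: L_total = 10·log₁₀(Σ 10^(L_i/10)).
Σ 10^(L/10) = 10^(92.2/10) + 10^(84.1/10) + 10^(96.3/10) + 10^(86.8/10) = 6.661e+09.
L_total = 10·log₁₀(6.661e+09) = 98.24 dB.

98 dB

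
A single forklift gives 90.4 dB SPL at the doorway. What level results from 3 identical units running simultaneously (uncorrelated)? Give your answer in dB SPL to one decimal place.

With 3 equal, uncorrelated contributions the intensity is 3× that of one unit, giving a rise of 10·log₁₀ 3.
L_total = 90.4 + 10·log₁₀(3) = 90.4 + 4.771 = 95.17 dB SPL.

95.2 dB SPL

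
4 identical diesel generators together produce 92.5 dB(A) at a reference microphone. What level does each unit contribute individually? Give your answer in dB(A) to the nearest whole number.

86 dB(A)

For N identical incoherent sources L_total = L₁ + 10·log₁₀ N, so L₁ = 92.5 − 10·log₁₀(4) = 92.5 − 6.021.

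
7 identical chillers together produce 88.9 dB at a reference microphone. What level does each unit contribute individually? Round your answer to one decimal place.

80.4 dB

7 equal contributions raise the level by 10·log₁₀ 7 = 8.451 dB, so each unit alone gives 88.9 − 8.451.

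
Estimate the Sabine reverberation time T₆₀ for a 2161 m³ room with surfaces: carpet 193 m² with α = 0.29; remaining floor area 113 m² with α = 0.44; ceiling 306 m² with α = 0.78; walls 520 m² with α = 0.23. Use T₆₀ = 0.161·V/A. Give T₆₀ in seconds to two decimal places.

Total absorption A = 193·0.29 + 113·0.44 + 306·0.78 + 520·0.23 = 463.97 m² sabins.
T₆₀ = 0.161 × 2161 / 463.97 = 0.750 s.

0.75 s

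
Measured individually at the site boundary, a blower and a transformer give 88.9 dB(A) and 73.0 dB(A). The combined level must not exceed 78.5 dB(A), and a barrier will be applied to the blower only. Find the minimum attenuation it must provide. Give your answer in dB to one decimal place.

11.8 dB

Fixed contribution from the other source: Σ 10^(L/10) = 10^(73.0/10) = 1.995e+07 (73.00 dB(A)).
The limit corresponds to 10^(78.5/10) = 7.079e+07; subtracting the fixed part leaves 5.084e+07 for the blower, i.e. 77.06 dB(A).
So the blower must be reduced from 88.9 to 77.06 dB(A): IL = 11.84 dB.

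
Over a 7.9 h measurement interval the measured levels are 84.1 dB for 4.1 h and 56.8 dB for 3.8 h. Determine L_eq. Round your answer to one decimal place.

Weight each interval's intensity by its duration and average over T = 7.9 h:
Σ tᵢ·10^(Lᵢ/10) = 4.1·10^(84.1/10) + 3.8·10^(56.8/10) = 1.056e+09.
L_eq = 10·log₁₀(1.056e+09/7.9) = 81.26 dB.

81.3 dB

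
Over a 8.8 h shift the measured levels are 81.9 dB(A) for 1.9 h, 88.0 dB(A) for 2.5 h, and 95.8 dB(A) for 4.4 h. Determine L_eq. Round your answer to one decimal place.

L_eq = 10·log₁₀[(1/T)·Σ tᵢ·10^(Lᵢ/10)] with T = 8.8 h.
Σ tᵢ·10^(Lᵢ/10) = 1.9·10^(81.9/10) + 2.5·10^(88.0/10) + 4.4·10^(95.8/10) = 1.860e+10.
L_eq = 10·log₁₀(1.860e+10/8.8) = 93.25 dB(A).

93.3 dB(A)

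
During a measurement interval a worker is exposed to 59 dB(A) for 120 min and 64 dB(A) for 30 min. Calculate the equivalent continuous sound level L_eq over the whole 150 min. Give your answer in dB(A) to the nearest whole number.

Weight each interval's intensity by its duration and average over T = 150 min:
Σ tᵢ·10^(Lᵢ/10) = 120·10^(59/10) + 30·10^(64/10) = 1.707e+08.
L_eq = 10·log₁₀(1.707e+08/150) = 60.56 dB(A).

61 dB(A)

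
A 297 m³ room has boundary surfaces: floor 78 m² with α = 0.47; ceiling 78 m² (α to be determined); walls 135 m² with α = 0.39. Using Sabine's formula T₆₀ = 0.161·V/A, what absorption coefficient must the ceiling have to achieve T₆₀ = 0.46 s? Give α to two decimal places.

0.19

A = 0.161·V/T₆₀ = 0.161·297/0.46 = 103.95 m² sabins.
Absorption from the other surfaces = 78·0.47 + 135·0.39 = 89.31 m², so the ceiling must supply 14.64 m² over 78 m².
α = 14.64/78 = 0.188.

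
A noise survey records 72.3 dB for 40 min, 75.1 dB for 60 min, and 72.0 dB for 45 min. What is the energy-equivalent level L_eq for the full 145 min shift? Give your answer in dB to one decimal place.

73.6 dB

Weight each interval's intensity by its duration and average over T = 145 min:
Σ tᵢ·10^(Lᵢ/10) = 40·10^(72.3/10) + 60·10^(75.1/10) + 45·10^(72.0/10) = 3.334e+09.
L_eq = 10·log₁₀(3.334e+09/145) = 73.62 dB.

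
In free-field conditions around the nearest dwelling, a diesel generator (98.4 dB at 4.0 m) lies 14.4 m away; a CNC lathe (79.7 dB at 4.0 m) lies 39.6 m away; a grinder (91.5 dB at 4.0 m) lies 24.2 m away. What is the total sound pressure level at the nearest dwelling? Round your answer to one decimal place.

Apply inverse-square spreading to bring every level to the receiver, then sum 10^(L/10).
diesel generator: 98.4 − 20·log₁₀(14.4/4.0) = 98.4 − 11.13 = 87.27 dB.
CNC lathe: 79.7 − 20·log₁₀(39.6/4.0) = 79.7 − 19.91 = 59.79 dB.
grinder: 91.5 − 20·log₁₀(24.2/4.0) = 91.5 − 15.64 = 75.86 dB.
Σ 10^(L/10) = 5.734e+08 → L_total = 10·log₁₀(5.734e+08) = 87.58 dB.

87.6 dB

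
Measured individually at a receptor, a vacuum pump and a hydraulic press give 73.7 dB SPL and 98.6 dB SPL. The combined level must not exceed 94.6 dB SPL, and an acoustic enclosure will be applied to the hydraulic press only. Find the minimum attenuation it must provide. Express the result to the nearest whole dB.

4 dB

Everything except the hydraulic press sums to 10^(73.7/10) = 2.344e+07 in linear terms, 73.70 dB SPL.
To meet 94.6 dB SPL overall, the treated hydraulic press may contribute at most 10^(94.6/10) − 2.344e+07 = 2.861e+09, i.e. 94.56 dB SPL.
Required insertion loss = 98.6 − 94.56 = 4.04 dB.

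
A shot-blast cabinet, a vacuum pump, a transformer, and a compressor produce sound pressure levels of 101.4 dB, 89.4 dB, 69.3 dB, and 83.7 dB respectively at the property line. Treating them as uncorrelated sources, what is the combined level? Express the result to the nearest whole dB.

Incoherent sources combine by intensity addition: L_total = 10·log₁₀(Σ 10^(L_i/10)).
Σ 10^(L/10) = 10^(101.4/10) + 10^(89.4/10) + 10^(69.3/10) + 10^(83.7/10) = 1.492e+10.
L_total = 10·log₁₀(1.492e+10) = 101.74 dB.

102 dB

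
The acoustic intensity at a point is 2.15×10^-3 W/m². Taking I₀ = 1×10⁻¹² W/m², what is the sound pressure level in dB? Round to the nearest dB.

L = 10·log₁₀(I/I₀) = 10·log₁₀(2.15×10^-3/10⁻¹²) = 10·log₁₀(2.15×10^9).
L = 10·(0.3324 + 9) = 93.32 dB.

93 dB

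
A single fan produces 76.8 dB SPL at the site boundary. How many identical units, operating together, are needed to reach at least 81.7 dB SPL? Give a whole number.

4

The shortfall is 81.7 − 76.8 = 4.9 dB, and N units add 10·log₁₀ N, so need 10·log₁₀ N ≥ 4.9.
N ≥ 10^(4.9/10) = 3.090, so N = 4.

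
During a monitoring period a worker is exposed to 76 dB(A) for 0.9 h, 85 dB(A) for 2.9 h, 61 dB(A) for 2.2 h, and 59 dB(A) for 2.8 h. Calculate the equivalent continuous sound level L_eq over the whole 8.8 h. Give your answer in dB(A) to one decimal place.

Weight each interval's intensity by its duration and average over T = 8.8 h:
Σ tᵢ·10^(Lᵢ/10) = 0.9·10^(76/10) + 2.9·10^(85/10) + 2.2·10^(61/10) + 2.8·10^(59/10) = 9.579e+08.
L_eq = 10·log₁₀(9.579e+08/8.8) = 80.37 dB(A).

80.4 dB(A)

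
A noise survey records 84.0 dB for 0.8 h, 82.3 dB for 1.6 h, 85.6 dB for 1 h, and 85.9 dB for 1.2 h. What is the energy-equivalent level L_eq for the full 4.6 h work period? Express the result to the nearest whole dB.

85 dB

Weight each interval's intensity by its duration and average over T = 4.6 h:
Σ tᵢ·10^(Lᵢ/10) = 0.8·10^(84.0/10) + 1.6·10^(82.3/10) + 1·10^(85.6/10) + 1.2·10^(85.9/10) = 1.303e+09.
L_eq = 10·log₁₀(1.303e+09/4.6) = 84.52 dB.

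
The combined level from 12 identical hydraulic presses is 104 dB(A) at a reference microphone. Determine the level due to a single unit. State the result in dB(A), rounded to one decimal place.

12 equal contributions raise the level by 10·log₁₀ 12 = 10.792 dB, so each unit alone gives 104 − 10.792.

93.2 dB(A)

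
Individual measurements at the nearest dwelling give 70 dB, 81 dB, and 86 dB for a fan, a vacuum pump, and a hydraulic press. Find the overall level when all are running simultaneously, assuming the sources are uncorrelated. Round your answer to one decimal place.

87.3 dB

For uncorrelated sources the intensities add, so convert each level to linear form, sum, and take 10·log₁₀ of the total.
Σ 10^(L/10) = 10^(70/10) + 10^(81/10) + 10^(86/10) = 5.340e+08.
L_total = 10·log₁₀(5.340e+08) = 87.28 dB.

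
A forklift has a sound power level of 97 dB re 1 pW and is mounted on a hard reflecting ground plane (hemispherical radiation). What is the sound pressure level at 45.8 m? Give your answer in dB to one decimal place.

55.8 dB

The power spreads over a hemisphere of area 2π·r², so L_p = L_w − 10·log₁₀(2π·r²).
2π·r² = 1.318e+04 m², 10·log₁₀ of that is 41.199 dB.
L_p = 97 − 41.199 = 55.80 dB.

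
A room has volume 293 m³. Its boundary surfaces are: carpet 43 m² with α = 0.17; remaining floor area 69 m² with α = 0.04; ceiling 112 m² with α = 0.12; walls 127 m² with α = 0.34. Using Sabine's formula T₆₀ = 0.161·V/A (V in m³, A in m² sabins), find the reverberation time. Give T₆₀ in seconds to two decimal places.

Summing Sᵢαᵢ: 43·0.17 + 69·0.04 + 112·0.12 + 127·0.34 = 66.69 m².
T₆₀ = 0.161 × 293 / 66.69 = 0.707 s.

0.71 s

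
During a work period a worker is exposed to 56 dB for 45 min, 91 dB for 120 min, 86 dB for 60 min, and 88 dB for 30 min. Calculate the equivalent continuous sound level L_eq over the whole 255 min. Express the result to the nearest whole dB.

The energy average is taken in the linear domain: L_eq = 10·log₁₀[(Σ tᵢ·10^(Lᵢ/10))/T], T = 255 min.
Σ tᵢ·10^(Lᵢ/10) = 45·10^(56/10) + 120·10^(91/10) + 60·10^(86/10) + 30·10^(88/10) = 1.939e+11.
L_eq = 10·log₁₀(1.939e+11/255) = 88.81 dB.

89 dB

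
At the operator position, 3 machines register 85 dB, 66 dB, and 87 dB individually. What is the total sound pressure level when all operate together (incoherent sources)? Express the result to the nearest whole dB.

89 dB

For uncorrelated sources the intensities add, so convert each level to linear form, sum, and take 10·log₁₀ of the total.
Σ 10^(L/10) = 10^(85/10) + 10^(66/10) + 10^(87/10) = 8.214e+08.
L_total = 10·log₁₀(8.214e+08) = 89.15 dB.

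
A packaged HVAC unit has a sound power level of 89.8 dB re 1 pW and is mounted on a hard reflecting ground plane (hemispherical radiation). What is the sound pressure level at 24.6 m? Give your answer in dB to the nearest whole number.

54 dB

The power spreads over a hemisphere of area 2π·r², so L_p = L_w − 10·log₁₀(2π·r²).
2π·r² = 3802 m², 10·log₁₀ of that is 35.801 dB.
L_p = 89.8 − 35.801 = 54.00 dB.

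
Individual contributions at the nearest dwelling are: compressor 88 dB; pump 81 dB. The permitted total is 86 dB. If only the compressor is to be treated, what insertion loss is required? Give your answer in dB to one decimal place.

The untreated sources together contribute 10^(81/10) = 1.259e+08, i.e. 81.00 dB.
The limit corresponds to 10^(86/10) = 3.981e+08; subtracting the fixed part leaves 2.722e+08 for the compressor, i.e. 84.35 dB.
Required insertion loss = 88 − 84.35 = 3.65 dB.

3.7 dB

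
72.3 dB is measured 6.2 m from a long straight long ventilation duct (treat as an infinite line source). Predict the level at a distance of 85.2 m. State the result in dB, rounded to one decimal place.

60.9 dB

Line-source attenuation: ΔL = 10·log₁₀(r₂/r₁) = 10·log₁₀(85.2/6.2) = 11.380 dB.
L₂ = 72.3 − 10·log₁₀(85.2/6.2) = 72.3 − 11.380 = 60.92 dB.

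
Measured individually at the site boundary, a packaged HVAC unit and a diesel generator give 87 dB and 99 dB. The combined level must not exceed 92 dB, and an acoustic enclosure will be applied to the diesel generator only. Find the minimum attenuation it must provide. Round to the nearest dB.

9 dB

The untreated sources together contribute 10^(87/10) = 5.012e+08, i.e. 87.00 dB.
The limit corresponds to 10^(92/10) = 1.585e+09; subtracting the fixed part leaves 1.084e+09 for the diesel generator, i.e. 90.35 dB.
Required insertion loss = 99 − 90.35 = 8.65 dB.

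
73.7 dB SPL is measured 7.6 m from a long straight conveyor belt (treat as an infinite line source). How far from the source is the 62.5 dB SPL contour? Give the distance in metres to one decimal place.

100.2 m

Line-source spreading drops the level by 10·log₁₀(r₂/r₁); inverting, r₂/r₁ = 10^(ΔL/10).
r₂ = 7.6·10^((73.7−62.5)/10) = 7.6·10^(11.2/10) = 100.19 m.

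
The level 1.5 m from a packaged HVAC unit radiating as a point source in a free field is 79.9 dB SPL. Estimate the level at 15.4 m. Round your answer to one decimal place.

59.7 dB SPL

Point-source attenuation: ΔL = 20·log₁₀(r₂/r₁) = 20·log₁₀(15.4/1.5) = 20.229 dB.
L₂ = 79.9 − 20·log₁₀(15.4/1.5) = 79.9 − 20.229 = 59.67 dB SPL.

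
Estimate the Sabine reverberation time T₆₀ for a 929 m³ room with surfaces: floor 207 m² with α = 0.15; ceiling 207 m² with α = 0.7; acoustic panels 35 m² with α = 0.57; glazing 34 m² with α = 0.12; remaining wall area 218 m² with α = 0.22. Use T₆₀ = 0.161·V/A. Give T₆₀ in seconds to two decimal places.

0.60 s

Summing Sᵢαᵢ: 207·0.15 + 207·0.7 + 35·0.57 + 34·0.12 + 218·0.22 = 247.94 m².
T₆₀ = 0.161 × 929 / 247.94 = 0.603 s.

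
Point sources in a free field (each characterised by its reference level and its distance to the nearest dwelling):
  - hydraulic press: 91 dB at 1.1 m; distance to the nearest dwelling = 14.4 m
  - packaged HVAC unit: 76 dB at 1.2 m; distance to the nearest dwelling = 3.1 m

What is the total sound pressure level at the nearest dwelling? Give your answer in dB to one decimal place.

71.2 dB

Apply inverse-square spreading to bring every level to the receiver, then sum 10^(L/10).
hydraulic press: 91 − 20·log₁₀(14.4/1.1) = 91 − 22.34 = 68.66 dB.
packaged HVAC unit: 76 − 20·log₁₀(3.1/1.2) = 76 − 8.24 = 67.76 dB.
Σ 10^(L/10) = 1.331e+07 → L_total = 10·log₁₀(1.331e+07) = 71.24 dB.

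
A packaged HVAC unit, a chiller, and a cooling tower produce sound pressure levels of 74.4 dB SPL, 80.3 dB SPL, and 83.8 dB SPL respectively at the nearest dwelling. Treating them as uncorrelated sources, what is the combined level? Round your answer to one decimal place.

For uncorrelated sources the intensities add, so convert each level to linear form, sum, and take 10·log₁₀ of the total.
Σ 10^(L/10) = 10^(74.4/10) + 10^(80.3/10) + 10^(83.8/10) = 3.746e+08.
L_total = 10·log₁₀(3.746e+08) = 85.74 dB SPL.

85.7 dB SPL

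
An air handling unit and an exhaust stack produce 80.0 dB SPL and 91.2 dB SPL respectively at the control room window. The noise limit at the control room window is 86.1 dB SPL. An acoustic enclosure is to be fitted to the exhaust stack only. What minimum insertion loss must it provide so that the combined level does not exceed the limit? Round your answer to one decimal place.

6.3 dB

Everything except the exhaust stack sums to 10^(80.0/10) = 1.000e+08 in linear terms, 80.00 dB SPL.
The limit corresponds to 10^(86.1/10) = 4.074e+08; subtracting the fixed part leaves 3.074e+08 for the exhaust stack, i.e. 84.88 dB SPL.
So the exhaust stack must be reduced from 91.2 to 84.88 dB SPL: IL = 6.32 dB.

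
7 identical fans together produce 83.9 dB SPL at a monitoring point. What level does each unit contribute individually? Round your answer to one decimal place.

75.4 dB SPL

For N identical incoherent sources L_total = L₁ + 10·log₁₀ N, so L₁ = 83.9 − 10·log₁₀(7) = 83.9 − 8.451.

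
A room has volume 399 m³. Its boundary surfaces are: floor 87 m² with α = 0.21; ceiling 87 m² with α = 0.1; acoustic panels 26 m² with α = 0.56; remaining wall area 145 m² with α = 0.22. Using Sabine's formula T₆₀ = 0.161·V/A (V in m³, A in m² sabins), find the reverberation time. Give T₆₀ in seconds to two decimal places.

A = Σ Sᵢαᵢ = 87·0.21 + 87·0.1 + 26·0.56 + 145·0.22 = 73.43 m².
T₆₀ = 0.161 × 399 / 73.43 = 0.875 s.

0.87 s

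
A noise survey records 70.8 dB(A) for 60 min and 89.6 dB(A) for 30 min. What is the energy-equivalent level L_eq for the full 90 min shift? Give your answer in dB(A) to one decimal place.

L_eq = 10·log₁₀[(1/T)·Σ tᵢ·10^(Lᵢ/10)] with T = 90 min.
Σ tᵢ·10^(Lᵢ/10) = 60·10^(70.8/10) + 30·10^(89.6/10) = 2.808e+10.
L_eq = 10·log₁₀(2.808e+10/90) = 84.94 dB(A).

84.9 dB(A)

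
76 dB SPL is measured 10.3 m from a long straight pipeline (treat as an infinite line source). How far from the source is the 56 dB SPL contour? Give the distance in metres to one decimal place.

Line-source spreading drops the level by 10·log₁₀(r₂/r₁); inverting, r₂/r₁ = 10^(ΔL/10).
r₂ = 10.3·10^((76−56)/10) = 10.3·10^(20.0/10) = 1030.00 m.

1030.0 m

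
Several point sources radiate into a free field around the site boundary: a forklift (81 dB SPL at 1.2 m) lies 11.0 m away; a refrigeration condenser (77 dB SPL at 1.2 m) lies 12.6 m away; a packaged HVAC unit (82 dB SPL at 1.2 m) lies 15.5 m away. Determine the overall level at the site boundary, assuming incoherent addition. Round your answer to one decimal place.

Apply inverse-square spreading to bring every level to the receiver, then sum 10^(L/10).
forklift: 81 − 20·log₁₀(11.0/1.2) = 81 − 19.24 = 61.76 dB SPL.
refrigeration condenser: 77 − 20·log₁₀(12.6/1.2) = 77 − 20.42 = 56.58 dB SPL.
packaged HVAC unit: 82 − 20·log₁₀(15.5/1.2) = 82 − 22.22 = 59.78 dB SPL.
Σ 10^(L/10) = 2.903e+06 → L_total = 10·log₁₀(2.903e+06) = 64.63 dB SPL.

64.6 dB SPL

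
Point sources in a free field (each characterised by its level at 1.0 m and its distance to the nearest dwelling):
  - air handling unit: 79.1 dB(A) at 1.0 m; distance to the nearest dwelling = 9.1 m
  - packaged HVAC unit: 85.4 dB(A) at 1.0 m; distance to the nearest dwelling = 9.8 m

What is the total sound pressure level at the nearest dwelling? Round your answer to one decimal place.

66.6 dB(A)

Apply inverse-square spreading to bring every level to the receiver, then sum 10^(L/10).
air handling unit: 79.1 − 20·log₁₀(9.1/1.0) = 79.1 − 19.18 = 59.92 dB(A).
packaged HVAC unit: 85.4 − 20·log₁₀(9.8/1.0) = 85.4 − 19.82 = 65.58 dB(A).
Σ 10^(L/10) = 4.592e+06 → L_total = 10·log₁₀(4.592e+06) = 66.62 dB(A).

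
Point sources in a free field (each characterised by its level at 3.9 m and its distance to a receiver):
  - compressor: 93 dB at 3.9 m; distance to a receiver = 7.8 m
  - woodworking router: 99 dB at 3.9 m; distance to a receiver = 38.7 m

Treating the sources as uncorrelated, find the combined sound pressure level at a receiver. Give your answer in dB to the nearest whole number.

Propagate each source to the receiver with L = L_ref − 20·log₁₀(r/r_ref), then add intensities.
compressor: 93 − 20·log₁₀(7.8/3.9) = 93 − 6.02 = 86.98 dB.
woodworking router: 99 − 20·log₁₀(38.7/3.9) = 99 − 19.93 = 79.07 dB.
Σ 10^(L/10) = 5.795e+08 → L_total = 10·log₁₀(5.795e+08) = 87.63 dB.

88 dB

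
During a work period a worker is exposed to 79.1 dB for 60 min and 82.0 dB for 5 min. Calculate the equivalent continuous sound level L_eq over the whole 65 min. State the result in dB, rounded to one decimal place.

The energy average is taken in the linear domain: L_eq = 10·log₁₀[(Σ tᵢ·10^(Lᵢ/10))/T], T = 65 min.
Σ tᵢ·10^(Lᵢ/10) = 60·10^(79.1/10) + 5·10^(82.0/10) = 5.669e+09.
L_eq = 10·log₁₀(5.669e+09/65) = 79.41 dB.

79.4 dB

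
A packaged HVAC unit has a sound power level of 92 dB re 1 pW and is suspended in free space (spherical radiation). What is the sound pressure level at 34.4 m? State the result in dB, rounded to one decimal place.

50.3 dB

The power spreads over a sphere of area 4π·r², so L_p = L_w − 10·log₁₀(4π·r²).
4π·r² = 1.487e+04 m², 10·log₁₀ of that is 41.723 dB.
L_p = 92 − 41.723 = 50.28 dB.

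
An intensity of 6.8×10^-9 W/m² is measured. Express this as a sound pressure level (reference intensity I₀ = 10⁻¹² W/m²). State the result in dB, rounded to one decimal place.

38.3 dB

I/I₀ = 6.8×10^-9/10⁻¹² = 6.8×10^3, and L = 10·log₁₀(I/I₀).
L = 10·(0.8325 + 3) = 38.33 dB.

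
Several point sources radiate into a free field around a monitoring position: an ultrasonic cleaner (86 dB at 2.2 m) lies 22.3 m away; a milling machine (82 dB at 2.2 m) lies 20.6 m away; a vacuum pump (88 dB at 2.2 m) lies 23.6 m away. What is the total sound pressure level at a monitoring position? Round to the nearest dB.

70 dB

Apply inverse-square spreading to bring every level to the receiver, then sum 10^(L/10).
ultrasonic cleaner: 86 − 20·log₁₀(22.3/2.2) = 86 − 20.12 = 65.88 dB.
milling machine: 82 − 20·log₁₀(20.6/2.2) = 82 − 19.43 = 62.57 dB.
vacuum pump: 88 − 20·log₁₀(23.6/2.2) = 88 − 20.61 = 67.39 dB.
Σ 10^(L/10) = 1.117e+07 → L_total = 10·log₁₀(1.117e+07) = 70.48 dB.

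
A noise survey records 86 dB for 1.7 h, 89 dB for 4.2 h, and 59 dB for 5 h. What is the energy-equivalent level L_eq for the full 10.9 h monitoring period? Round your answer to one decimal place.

L_eq = 10·log₁₀[(1/T)·Σ tᵢ·10^(Lᵢ/10)] with T = 10.9 h.
Σ tᵢ·10^(Lᵢ/10) = 1.7·10^(86/10) + 4.2·10^(89/10) + 5·10^(59/10) = 4.017e+09.
L_eq = 10·log₁₀(4.017e+09/10.9) = 85.66 dB.

85.7 dB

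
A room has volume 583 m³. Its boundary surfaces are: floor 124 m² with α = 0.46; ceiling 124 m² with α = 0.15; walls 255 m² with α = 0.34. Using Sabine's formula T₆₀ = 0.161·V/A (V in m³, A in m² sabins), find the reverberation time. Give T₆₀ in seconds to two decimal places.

0.58 s

Total absorption A = 124·0.46 + 124·0.15 + 255·0.34 = 162.34 m² sabins.
T₆₀ = 0.161·V/A = 0.161·583/162.34 = 0.578 s.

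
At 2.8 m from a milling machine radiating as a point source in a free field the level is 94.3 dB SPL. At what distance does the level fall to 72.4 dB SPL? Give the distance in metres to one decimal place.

34.8 m

Point-source spreading drops the level by 20·log₁₀(r₂/r₁); inverting, r₂/r₁ = 10^(ΔL/20).
r₂ = 2.8·10^((94.3−72.4)/20) = 2.8·10^(21.9/20) = 34.85 m.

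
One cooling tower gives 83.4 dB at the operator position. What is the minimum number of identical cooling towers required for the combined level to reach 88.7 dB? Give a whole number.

4

N identical sources give L₁ + 10·log₁₀ N, so require 10·log₁₀ N ≥ 88.7 − 83.4 = 5.3 dB.
N ≥ 10^(5.3/10) = 3.388, so N = 4.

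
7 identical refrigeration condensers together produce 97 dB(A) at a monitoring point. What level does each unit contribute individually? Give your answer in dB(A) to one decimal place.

88.5 dB(A)

Dividing the total intensity by 7 lowers the level by 10·log₁₀ 7 = 8.451 dB: L₁ = 97 − 8.451.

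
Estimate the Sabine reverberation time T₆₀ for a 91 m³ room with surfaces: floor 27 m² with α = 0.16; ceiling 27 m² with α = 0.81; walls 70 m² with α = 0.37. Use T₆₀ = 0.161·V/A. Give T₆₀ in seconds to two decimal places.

Summing Sᵢαᵢ: 27·0.16 + 27·0.81 + 70·0.37 = 52.09 m².
T₆₀ = 0.161 × 91 / 52.09 = 0.281 s.

0.28 s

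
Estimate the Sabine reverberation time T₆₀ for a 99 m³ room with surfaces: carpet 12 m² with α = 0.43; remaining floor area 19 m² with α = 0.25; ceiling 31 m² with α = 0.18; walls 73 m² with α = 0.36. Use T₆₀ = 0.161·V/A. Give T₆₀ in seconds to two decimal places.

0.38 s

Total absorption A = 12·0.43 + 19·0.25 + 31·0.18 + 73·0.36 = 41.77 m² sabins.
T₆₀ = 0.161 × 99 / 41.77 = 0.382 s.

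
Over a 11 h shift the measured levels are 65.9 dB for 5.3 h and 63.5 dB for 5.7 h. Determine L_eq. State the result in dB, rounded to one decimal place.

The energy average is taken in the linear domain: L_eq = 10·log₁₀[(Σ tᵢ·10^(Lᵢ/10))/T], T = 11 h.
Σ tᵢ·10^(Lᵢ/10) = 5.3·10^(65.9/10) + 5.7·10^(63.5/10) = 3.338e+07.
L_eq = 10·log₁₀(3.338e+07/11) = 64.82 dB.

64.8 dB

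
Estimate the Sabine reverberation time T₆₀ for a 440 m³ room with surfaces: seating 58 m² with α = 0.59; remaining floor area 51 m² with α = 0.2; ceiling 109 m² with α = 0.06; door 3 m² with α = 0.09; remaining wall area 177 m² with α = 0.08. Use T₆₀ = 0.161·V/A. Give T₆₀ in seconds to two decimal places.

1.08 s

A = Σ Sᵢαᵢ = 58·0.59 + 51·0.2 + 109·0.06 + 3·0.09 + 177·0.08 = 65.39 m².
T₆₀ = 0.161 × 440 / 65.39 = 1.083 s.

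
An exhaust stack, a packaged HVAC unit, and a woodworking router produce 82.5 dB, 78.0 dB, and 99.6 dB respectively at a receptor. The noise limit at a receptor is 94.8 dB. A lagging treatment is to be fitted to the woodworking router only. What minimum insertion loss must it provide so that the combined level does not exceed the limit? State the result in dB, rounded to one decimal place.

5.2 dB

Everything except the woodworking router sums to 10^(82.5/10) + 10^(78.0/10) = 2.409e+08 in linear terms, 83.82 dB.
The limit corresponds to 10^(94.8/10) = 3.020e+09; subtracting the fixed part leaves 2.779e+09 for the woodworking router, i.e. 94.44 dB.
Required insertion loss = 99.6 − 94.44 = 5.16 dB.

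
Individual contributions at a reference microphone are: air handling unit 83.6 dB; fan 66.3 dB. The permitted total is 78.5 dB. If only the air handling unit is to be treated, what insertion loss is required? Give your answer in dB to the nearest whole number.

5 dB

The untreated sources together contribute 10^(66.3/10) = 4.266e+06, i.e. 66.30 dB.
To meet 78.5 dB overall, the treated air handling unit may contribute at most 10^(78.5/10) − 4.266e+06 = 6.653e+07, i.e. 78.23 dB.
So the air handling unit must be reduced from 83.6 to 78.23 dB: IL = 5.37 dB.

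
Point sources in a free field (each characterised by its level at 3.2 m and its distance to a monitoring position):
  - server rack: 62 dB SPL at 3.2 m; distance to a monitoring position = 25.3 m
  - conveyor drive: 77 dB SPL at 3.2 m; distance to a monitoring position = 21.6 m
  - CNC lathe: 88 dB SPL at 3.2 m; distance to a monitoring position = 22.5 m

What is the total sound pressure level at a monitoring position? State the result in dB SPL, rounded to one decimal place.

Propagate each source to the receiver with L = L_ref − 20·log₁₀(r/r_ref), then add intensities.
server rack: 62 − 20·log₁₀(25.3/3.2) = 62 − 17.96 = 44.04 dB SPL.
conveyor drive: 77 − 20·log₁₀(21.6/3.2) = 77 − 16.59 = 60.41 dB SPL.
CNC lathe: 88 − 20·log₁₀(22.5/3.2) = 88 − 16.94 = 71.06 dB SPL.
Σ 10^(L/10) = 1.389e+07 → L_total = 10·log₁₀(1.389e+07) = 71.43 dB SPL.

71.4 dB SPL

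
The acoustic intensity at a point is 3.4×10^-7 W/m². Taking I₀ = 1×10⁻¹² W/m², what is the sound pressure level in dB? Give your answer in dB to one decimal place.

I/I₀ = 3.4×10^-7/10⁻¹² = 3.4×10^5, and L = 10·log₁₀(I/I₀).
L = 10·(0.5315 + 5) = 55.31 dB.

55.3 dB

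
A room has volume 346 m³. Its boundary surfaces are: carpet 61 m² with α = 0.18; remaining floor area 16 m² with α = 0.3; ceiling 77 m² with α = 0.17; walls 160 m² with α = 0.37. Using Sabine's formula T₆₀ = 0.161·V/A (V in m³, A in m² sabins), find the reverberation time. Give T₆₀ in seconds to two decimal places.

A = Σ Sᵢαᵢ = 61·0.18 + 16·0.3 + 77·0.17 + 160·0.37 = 88.07 m².
T₆₀ = 0.161 × 346 / 88.07 = 0.633 s.

0.63 s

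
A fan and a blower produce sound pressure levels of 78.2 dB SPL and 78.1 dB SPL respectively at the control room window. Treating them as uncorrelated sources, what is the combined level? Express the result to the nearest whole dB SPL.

Incoherent sources combine by intensity addition: L_total = 10·log₁₀(Σ 10^(L_i/10)).
Σ 10^(L/10) = 10^(78.2/10) + 10^(78.1/10) = 1.306e+08.
L_total = 10·log₁₀(1.306e+08) = 81.16 dB SPL.

81 dB SPL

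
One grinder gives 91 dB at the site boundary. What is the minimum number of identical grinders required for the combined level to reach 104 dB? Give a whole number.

The shortfall is 104 − 91 = 13.0 dB, and N units add 10·log₁₀ N, so need 10·log₁₀ N ≥ 13.0.
N ≥ 10^(13.0/10) = 19.953, so N = 20.

20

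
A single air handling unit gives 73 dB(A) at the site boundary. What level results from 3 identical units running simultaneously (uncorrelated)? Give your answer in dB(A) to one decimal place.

77.8 dB(A)

N identical incoherent sources raise the level by 10·log₁₀ N.
L_total = 73 + 10·log₁₀(3) = 73 + 4.771 = 77.77 dB(A).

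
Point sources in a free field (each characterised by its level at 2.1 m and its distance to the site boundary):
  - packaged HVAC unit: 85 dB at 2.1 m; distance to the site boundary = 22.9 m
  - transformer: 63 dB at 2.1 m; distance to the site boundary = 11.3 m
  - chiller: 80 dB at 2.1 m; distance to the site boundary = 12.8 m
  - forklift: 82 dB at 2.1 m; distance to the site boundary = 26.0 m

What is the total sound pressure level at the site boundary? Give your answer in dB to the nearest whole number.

First find each source's level at the receiver (point-source: −20·log₁₀(r/r_ref)), then combine on an intensity basis.
packaged HVAC unit: 85 − 20·log₁₀(22.9/2.1) = 85 − 20.75 = 64.25 dB.
transformer: 63 − 20·log₁₀(11.3/2.1) = 63 − 14.62 = 48.38 dB.
chiller: 80 − 20·log₁₀(12.8/2.1) = 80 − 15.70 = 64.30 dB.
forklift: 82 − 20·log₁₀(26.0/2.1) = 82 − 21.86 = 60.14 dB.
Σ 10^(L/10) = 6.454e+06 → L_total = 10·log₁₀(6.454e+06) = 68.10 dB.

68 dB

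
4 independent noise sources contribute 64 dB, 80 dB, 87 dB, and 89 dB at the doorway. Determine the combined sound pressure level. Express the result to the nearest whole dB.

91 dB

For uncorrelated sources the intensities add, so convert each level to linear form, sum, and take 10·log₁₀ of the total.
Σ 10^(L/10) = 10^(64/10) + 10^(80/10) + 10^(87/10) + 10^(89/10) = 1.398e+09.
L_total = 10·log₁₀(1.398e+09) = 91.46 dB.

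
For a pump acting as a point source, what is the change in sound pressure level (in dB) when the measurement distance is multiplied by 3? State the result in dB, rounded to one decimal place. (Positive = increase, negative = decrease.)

-9.5 dB

A point source loses 6 dB per doubling of distance; generally ΔL = −20·log₁₀(r₂/r₁).
ΔL = −20·log₁₀(3) = -9.54 dB.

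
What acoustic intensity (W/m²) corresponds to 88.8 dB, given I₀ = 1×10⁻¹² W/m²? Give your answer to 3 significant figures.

I = I₀·10^(L/10) = 10⁻¹² × 10^(88.8/10) = 10^(-3.120).

0.000759 W/m²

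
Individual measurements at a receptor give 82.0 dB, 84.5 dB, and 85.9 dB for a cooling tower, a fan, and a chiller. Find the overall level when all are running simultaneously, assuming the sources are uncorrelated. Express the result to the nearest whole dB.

89 dB

Incoherent sources combine by intensity addition: L_total = 10·log₁₀(Σ 10^(L_i/10)).
Σ 10^(L/10) = 10^(82.0/10) + 10^(84.5/10) + 10^(85.9/10) = 8.294e+08.
L_total = 10·log₁₀(8.294e+08) = 89.19 dB.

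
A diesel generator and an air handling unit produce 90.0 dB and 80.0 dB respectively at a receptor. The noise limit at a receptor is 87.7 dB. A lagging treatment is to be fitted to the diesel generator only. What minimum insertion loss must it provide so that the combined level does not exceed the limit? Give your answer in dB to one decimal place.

3.1 dB

Everything except the diesel generator sums to 10^(80.0/10) = 1.000e+08 in linear terms, 80.00 dB.
To meet 87.7 dB overall, the treated diesel generator may contribute at most 10^(87.7/10) − 1.000e+08 = 4.888e+08, i.e. 86.89 dB.
Required insertion loss = 90.0 − 86.89 = 3.11 dB.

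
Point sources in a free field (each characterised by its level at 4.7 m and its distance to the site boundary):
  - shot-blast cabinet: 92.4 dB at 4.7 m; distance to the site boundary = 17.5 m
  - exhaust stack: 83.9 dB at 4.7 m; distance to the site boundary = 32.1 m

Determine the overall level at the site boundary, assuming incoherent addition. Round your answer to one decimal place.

First find each source's level at the receiver (point-source: −20·log₁₀(r/r_ref)), then combine on an intensity basis.
shot-blast cabinet: 92.4 − 20·log₁₀(17.5/4.7) = 92.4 − 11.42 = 80.98 dB.
exhaust stack: 83.9 − 20·log₁₀(32.1/4.7) = 83.9 − 16.69 = 67.21 dB.
Σ 10^(L/10) = 1.306e+08 → L_total = 10·log₁₀(1.306e+08) = 81.16 dB.

81.2 dB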